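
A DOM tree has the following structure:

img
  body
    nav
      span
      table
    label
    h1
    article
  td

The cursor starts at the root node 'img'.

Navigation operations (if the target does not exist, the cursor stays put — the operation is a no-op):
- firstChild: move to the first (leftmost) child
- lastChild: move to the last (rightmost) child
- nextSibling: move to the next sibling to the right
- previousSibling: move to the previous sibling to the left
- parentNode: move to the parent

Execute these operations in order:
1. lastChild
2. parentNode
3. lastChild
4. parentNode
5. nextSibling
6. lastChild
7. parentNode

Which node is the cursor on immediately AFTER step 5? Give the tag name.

Answer: img

Derivation:
After 1 (lastChild): td
After 2 (parentNode): img
After 3 (lastChild): td
After 4 (parentNode): img
After 5 (nextSibling): img (no-op, stayed)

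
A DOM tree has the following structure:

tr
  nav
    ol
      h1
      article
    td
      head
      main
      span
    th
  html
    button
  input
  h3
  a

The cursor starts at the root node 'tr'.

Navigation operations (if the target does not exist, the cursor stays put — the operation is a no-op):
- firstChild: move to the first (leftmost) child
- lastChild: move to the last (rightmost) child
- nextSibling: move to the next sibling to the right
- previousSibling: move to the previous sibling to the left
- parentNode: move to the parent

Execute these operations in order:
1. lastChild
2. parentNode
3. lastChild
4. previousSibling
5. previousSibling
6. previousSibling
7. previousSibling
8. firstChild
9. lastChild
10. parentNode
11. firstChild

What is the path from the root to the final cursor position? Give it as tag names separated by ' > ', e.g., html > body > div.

Answer: tr > nav > ol > h1

Derivation:
After 1 (lastChild): a
After 2 (parentNode): tr
After 3 (lastChild): a
After 4 (previousSibling): h3
After 5 (previousSibling): input
After 6 (previousSibling): html
After 7 (previousSibling): nav
After 8 (firstChild): ol
After 9 (lastChild): article
After 10 (parentNode): ol
After 11 (firstChild): h1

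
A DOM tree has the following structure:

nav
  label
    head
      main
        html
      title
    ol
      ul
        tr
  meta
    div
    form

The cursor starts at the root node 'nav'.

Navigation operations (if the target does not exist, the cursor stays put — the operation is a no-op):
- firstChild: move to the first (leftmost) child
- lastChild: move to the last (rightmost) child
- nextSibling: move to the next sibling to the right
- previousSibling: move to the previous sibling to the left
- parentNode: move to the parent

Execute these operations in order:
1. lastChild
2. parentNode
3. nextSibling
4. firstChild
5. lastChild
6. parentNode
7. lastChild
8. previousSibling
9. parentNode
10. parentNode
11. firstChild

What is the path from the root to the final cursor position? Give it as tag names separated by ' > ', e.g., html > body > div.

Answer: nav > label

Derivation:
After 1 (lastChild): meta
After 2 (parentNode): nav
After 3 (nextSibling): nav (no-op, stayed)
After 4 (firstChild): label
After 5 (lastChild): ol
After 6 (parentNode): label
After 7 (lastChild): ol
After 8 (previousSibling): head
After 9 (parentNode): label
After 10 (parentNode): nav
After 11 (firstChild): label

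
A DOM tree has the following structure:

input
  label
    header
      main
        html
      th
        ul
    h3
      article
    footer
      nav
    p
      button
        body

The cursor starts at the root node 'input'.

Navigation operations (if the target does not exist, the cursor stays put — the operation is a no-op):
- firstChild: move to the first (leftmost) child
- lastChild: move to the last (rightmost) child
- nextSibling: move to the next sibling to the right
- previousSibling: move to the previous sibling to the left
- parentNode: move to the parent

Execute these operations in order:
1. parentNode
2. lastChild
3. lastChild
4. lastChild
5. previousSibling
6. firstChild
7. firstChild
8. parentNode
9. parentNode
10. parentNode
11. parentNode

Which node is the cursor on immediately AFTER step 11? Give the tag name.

After 1 (parentNode): input (no-op, stayed)
After 2 (lastChild): label
After 3 (lastChild): p
After 4 (lastChild): button
After 5 (previousSibling): button (no-op, stayed)
After 6 (firstChild): body
After 7 (firstChild): body (no-op, stayed)
After 8 (parentNode): button
After 9 (parentNode): p
After 10 (parentNode): label
After 11 (parentNode): input

Answer: input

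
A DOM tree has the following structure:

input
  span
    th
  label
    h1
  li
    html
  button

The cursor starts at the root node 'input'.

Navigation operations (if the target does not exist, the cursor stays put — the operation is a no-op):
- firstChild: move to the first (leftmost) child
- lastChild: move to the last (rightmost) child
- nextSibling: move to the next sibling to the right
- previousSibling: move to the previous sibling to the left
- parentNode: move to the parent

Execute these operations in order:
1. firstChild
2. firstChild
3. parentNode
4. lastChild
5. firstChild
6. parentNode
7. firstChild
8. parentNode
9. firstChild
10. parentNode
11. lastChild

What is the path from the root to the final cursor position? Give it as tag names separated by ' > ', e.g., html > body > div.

After 1 (firstChild): span
After 2 (firstChild): th
After 3 (parentNode): span
After 4 (lastChild): th
After 5 (firstChild): th (no-op, stayed)
After 6 (parentNode): span
After 7 (firstChild): th
After 8 (parentNode): span
After 9 (firstChild): th
After 10 (parentNode): span
After 11 (lastChild): th

Answer: input > span > th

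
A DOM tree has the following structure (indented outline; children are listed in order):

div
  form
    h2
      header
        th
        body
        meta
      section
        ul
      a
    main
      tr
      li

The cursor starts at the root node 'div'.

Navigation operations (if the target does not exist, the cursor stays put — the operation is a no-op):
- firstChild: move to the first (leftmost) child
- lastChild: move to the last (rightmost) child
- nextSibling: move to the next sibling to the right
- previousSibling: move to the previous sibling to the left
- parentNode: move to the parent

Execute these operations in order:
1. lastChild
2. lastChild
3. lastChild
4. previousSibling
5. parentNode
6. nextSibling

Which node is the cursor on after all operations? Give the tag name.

After 1 (lastChild): form
After 2 (lastChild): main
After 3 (lastChild): li
After 4 (previousSibling): tr
After 5 (parentNode): main
After 6 (nextSibling): main (no-op, stayed)

Answer: main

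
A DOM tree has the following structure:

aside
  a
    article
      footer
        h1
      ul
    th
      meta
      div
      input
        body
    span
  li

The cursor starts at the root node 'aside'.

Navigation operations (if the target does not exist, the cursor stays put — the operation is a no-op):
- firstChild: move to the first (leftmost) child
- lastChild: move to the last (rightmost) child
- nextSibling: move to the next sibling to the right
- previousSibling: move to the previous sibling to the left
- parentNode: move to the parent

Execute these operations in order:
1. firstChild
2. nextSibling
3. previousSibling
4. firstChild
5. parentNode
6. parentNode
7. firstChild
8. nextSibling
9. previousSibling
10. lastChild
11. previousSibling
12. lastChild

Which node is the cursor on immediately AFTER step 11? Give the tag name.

Answer: th

Derivation:
After 1 (firstChild): a
After 2 (nextSibling): li
After 3 (previousSibling): a
After 4 (firstChild): article
After 5 (parentNode): a
After 6 (parentNode): aside
After 7 (firstChild): a
After 8 (nextSibling): li
After 9 (previousSibling): a
After 10 (lastChild): span
After 11 (previousSibling): th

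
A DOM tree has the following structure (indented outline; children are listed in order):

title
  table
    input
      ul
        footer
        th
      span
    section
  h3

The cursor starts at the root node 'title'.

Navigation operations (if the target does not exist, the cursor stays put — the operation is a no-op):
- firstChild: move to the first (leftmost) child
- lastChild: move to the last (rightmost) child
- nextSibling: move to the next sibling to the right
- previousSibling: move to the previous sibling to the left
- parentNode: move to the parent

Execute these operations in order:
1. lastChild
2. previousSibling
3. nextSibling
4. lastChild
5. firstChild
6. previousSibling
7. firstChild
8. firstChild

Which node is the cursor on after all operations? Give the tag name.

After 1 (lastChild): h3
After 2 (previousSibling): table
After 3 (nextSibling): h3
After 4 (lastChild): h3 (no-op, stayed)
After 5 (firstChild): h3 (no-op, stayed)
After 6 (previousSibling): table
After 7 (firstChild): input
After 8 (firstChild): ul

Answer: ul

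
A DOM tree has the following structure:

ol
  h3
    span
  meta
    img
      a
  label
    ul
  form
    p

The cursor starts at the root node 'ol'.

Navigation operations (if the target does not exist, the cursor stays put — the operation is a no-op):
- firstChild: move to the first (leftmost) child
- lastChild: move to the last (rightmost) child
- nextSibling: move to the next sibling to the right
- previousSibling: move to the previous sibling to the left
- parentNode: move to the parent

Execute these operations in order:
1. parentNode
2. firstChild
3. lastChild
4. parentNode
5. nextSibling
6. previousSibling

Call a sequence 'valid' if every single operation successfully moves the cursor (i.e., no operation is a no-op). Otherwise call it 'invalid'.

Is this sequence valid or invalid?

Answer: invalid

Derivation:
After 1 (parentNode): ol (no-op, stayed)
After 2 (firstChild): h3
After 3 (lastChild): span
After 4 (parentNode): h3
After 5 (nextSibling): meta
After 6 (previousSibling): h3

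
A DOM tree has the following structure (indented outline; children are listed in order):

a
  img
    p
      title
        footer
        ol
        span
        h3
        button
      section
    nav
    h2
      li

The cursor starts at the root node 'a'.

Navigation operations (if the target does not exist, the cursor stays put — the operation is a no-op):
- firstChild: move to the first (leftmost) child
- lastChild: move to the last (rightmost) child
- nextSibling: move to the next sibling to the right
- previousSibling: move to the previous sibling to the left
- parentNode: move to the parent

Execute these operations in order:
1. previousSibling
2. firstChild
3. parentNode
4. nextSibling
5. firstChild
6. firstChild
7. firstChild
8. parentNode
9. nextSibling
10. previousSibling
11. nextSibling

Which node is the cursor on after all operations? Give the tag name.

Answer: nav

Derivation:
After 1 (previousSibling): a (no-op, stayed)
After 2 (firstChild): img
After 3 (parentNode): a
After 4 (nextSibling): a (no-op, stayed)
After 5 (firstChild): img
After 6 (firstChild): p
After 7 (firstChild): title
After 8 (parentNode): p
After 9 (nextSibling): nav
After 10 (previousSibling): p
After 11 (nextSibling): nav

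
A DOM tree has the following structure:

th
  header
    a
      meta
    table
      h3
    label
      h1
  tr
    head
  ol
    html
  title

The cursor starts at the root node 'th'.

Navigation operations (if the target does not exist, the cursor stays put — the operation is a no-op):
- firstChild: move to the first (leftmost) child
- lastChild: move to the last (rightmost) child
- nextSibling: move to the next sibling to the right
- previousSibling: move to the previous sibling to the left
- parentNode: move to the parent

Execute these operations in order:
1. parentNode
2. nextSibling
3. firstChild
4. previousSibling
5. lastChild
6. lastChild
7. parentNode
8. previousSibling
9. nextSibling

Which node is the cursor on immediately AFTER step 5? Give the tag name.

After 1 (parentNode): th (no-op, stayed)
After 2 (nextSibling): th (no-op, stayed)
After 3 (firstChild): header
After 4 (previousSibling): header (no-op, stayed)
After 5 (lastChild): label

Answer: label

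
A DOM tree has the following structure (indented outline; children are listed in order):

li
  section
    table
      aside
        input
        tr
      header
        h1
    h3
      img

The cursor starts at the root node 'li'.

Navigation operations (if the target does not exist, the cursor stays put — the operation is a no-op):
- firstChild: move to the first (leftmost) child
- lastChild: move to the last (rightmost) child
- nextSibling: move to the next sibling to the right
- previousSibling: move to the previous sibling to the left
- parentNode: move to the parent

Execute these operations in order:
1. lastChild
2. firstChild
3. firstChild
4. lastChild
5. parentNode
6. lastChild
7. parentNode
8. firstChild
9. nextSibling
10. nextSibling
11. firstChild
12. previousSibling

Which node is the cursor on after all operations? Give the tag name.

After 1 (lastChild): section
After 2 (firstChild): table
After 3 (firstChild): aside
After 4 (lastChild): tr
After 5 (parentNode): aside
After 6 (lastChild): tr
After 7 (parentNode): aside
After 8 (firstChild): input
After 9 (nextSibling): tr
After 10 (nextSibling): tr (no-op, stayed)
After 11 (firstChild): tr (no-op, stayed)
After 12 (previousSibling): input

Answer: input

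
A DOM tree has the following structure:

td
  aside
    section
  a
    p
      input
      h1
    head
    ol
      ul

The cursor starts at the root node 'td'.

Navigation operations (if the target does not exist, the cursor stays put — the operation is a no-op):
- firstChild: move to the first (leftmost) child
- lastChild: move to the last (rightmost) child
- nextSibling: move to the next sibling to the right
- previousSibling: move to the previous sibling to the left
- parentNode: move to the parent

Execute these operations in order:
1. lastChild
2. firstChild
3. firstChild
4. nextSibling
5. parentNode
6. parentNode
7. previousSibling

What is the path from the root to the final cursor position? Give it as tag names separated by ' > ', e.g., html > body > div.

Answer: td > aside

Derivation:
After 1 (lastChild): a
After 2 (firstChild): p
After 3 (firstChild): input
After 4 (nextSibling): h1
After 5 (parentNode): p
After 6 (parentNode): a
After 7 (previousSibling): aside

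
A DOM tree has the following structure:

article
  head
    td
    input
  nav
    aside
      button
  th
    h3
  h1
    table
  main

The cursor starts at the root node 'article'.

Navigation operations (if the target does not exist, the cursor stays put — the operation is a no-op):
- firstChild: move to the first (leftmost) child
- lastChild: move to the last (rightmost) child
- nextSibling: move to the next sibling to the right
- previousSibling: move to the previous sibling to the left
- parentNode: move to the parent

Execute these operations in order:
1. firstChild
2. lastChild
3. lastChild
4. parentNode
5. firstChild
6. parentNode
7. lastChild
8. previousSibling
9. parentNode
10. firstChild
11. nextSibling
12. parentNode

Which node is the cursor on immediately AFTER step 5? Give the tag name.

After 1 (firstChild): head
After 2 (lastChild): input
After 3 (lastChild): input (no-op, stayed)
After 4 (parentNode): head
After 5 (firstChild): td

Answer: td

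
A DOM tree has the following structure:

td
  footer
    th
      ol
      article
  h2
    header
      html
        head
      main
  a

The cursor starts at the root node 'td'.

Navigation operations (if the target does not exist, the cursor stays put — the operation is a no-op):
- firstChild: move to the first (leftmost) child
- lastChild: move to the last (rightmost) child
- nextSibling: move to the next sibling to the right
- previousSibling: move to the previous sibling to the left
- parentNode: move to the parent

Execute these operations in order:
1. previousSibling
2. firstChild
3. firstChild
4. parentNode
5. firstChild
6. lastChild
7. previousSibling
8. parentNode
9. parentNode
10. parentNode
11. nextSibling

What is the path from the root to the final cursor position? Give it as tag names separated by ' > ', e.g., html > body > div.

Answer: td

Derivation:
After 1 (previousSibling): td (no-op, stayed)
After 2 (firstChild): footer
After 3 (firstChild): th
After 4 (parentNode): footer
After 5 (firstChild): th
After 6 (lastChild): article
After 7 (previousSibling): ol
After 8 (parentNode): th
After 9 (parentNode): footer
After 10 (parentNode): td
After 11 (nextSibling): td (no-op, stayed)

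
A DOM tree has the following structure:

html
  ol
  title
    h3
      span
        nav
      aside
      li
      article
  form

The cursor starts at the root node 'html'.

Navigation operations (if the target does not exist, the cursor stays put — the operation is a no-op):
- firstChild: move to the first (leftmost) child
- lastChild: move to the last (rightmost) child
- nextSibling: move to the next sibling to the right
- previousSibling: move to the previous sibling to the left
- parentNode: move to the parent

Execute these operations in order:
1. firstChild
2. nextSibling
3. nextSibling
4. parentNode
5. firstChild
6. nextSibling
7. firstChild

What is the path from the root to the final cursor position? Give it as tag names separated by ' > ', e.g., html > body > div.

After 1 (firstChild): ol
After 2 (nextSibling): title
After 3 (nextSibling): form
After 4 (parentNode): html
After 5 (firstChild): ol
After 6 (nextSibling): title
After 7 (firstChild): h3

Answer: html > title > h3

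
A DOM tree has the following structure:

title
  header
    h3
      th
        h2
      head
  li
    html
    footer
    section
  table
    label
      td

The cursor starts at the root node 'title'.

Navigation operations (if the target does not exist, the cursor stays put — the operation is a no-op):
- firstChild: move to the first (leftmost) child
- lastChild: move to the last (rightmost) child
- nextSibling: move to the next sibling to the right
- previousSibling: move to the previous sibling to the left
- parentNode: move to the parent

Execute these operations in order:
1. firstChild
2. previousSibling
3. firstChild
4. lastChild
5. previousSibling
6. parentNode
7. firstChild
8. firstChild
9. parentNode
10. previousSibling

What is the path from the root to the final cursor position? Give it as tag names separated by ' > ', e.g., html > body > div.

After 1 (firstChild): header
After 2 (previousSibling): header (no-op, stayed)
After 3 (firstChild): h3
After 4 (lastChild): head
After 5 (previousSibling): th
After 6 (parentNode): h3
After 7 (firstChild): th
After 8 (firstChild): h2
After 9 (parentNode): th
After 10 (previousSibling): th (no-op, stayed)

Answer: title > header > h3 > th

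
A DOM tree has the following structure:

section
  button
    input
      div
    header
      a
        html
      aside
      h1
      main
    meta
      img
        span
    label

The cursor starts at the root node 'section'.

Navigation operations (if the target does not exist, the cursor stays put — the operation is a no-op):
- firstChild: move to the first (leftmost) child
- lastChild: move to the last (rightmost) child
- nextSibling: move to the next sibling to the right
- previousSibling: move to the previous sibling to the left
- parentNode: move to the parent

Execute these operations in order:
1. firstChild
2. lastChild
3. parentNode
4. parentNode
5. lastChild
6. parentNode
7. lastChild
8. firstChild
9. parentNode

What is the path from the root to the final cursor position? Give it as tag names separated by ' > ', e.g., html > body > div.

After 1 (firstChild): button
After 2 (lastChild): label
After 3 (parentNode): button
After 4 (parentNode): section
After 5 (lastChild): button
After 6 (parentNode): section
After 7 (lastChild): button
After 8 (firstChild): input
After 9 (parentNode): button

Answer: section > button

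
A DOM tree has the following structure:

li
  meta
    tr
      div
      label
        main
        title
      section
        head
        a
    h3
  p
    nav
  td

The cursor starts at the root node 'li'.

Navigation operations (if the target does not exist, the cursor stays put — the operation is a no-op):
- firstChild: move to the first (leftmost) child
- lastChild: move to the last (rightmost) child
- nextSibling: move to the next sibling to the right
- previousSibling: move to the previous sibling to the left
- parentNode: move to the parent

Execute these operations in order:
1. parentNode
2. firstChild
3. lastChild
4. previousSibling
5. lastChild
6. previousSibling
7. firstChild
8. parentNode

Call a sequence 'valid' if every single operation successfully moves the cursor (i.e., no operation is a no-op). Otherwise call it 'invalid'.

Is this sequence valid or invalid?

Answer: invalid

Derivation:
After 1 (parentNode): li (no-op, stayed)
After 2 (firstChild): meta
After 3 (lastChild): h3
After 4 (previousSibling): tr
After 5 (lastChild): section
After 6 (previousSibling): label
After 7 (firstChild): main
After 8 (parentNode): label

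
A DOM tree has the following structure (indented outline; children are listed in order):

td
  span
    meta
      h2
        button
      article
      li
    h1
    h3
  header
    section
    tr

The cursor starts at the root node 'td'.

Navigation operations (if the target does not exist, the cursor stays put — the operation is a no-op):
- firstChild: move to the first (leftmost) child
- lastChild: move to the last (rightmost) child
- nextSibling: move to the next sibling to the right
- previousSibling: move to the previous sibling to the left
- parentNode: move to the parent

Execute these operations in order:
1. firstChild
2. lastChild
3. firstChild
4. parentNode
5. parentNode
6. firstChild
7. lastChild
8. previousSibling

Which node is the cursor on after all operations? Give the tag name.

After 1 (firstChild): span
After 2 (lastChild): h3
After 3 (firstChild): h3 (no-op, stayed)
After 4 (parentNode): span
After 5 (parentNode): td
After 6 (firstChild): span
After 7 (lastChild): h3
After 8 (previousSibling): h1

Answer: h1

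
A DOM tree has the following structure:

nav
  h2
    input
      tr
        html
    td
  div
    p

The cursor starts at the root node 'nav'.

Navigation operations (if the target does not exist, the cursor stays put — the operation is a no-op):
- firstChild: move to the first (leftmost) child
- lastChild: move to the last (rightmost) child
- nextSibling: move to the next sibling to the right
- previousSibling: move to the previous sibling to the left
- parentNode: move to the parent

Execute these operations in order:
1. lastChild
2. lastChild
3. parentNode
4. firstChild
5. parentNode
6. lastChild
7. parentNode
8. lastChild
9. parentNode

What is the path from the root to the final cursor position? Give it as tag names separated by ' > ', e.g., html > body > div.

After 1 (lastChild): div
After 2 (lastChild): p
After 3 (parentNode): div
After 4 (firstChild): p
After 5 (parentNode): div
After 6 (lastChild): p
After 7 (parentNode): div
After 8 (lastChild): p
After 9 (parentNode): div

Answer: nav > div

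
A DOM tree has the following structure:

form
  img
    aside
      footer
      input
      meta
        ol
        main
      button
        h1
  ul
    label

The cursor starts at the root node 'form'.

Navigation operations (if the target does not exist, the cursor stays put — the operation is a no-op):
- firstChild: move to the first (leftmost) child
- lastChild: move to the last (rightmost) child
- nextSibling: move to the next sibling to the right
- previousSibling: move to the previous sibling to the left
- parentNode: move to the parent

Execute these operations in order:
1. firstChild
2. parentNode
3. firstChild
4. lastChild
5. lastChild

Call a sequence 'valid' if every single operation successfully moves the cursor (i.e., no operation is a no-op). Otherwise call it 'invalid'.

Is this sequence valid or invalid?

After 1 (firstChild): img
After 2 (parentNode): form
After 3 (firstChild): img
After 4 (lastChild): aside
After 5 (lastChild): button

Answer: valid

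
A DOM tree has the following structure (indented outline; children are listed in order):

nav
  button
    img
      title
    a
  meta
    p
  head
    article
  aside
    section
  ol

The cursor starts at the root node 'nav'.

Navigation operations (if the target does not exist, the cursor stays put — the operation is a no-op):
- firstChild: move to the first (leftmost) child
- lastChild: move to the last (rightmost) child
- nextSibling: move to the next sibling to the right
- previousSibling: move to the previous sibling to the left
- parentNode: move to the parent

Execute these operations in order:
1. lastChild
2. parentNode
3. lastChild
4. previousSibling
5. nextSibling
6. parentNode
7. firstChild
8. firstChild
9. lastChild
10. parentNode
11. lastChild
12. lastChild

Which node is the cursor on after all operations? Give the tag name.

After 1 (lastChild): ol
After 2 (parentNode): nav
After 3 (lastChild): ol
After 4 (previousSibling): aside
After 5 (nextSibling): ol
After 6 (parentNode): nav
After 7 (firstChild): button
After 8 (firstChild): img
After 9 (lastChild): title
After 10 (parentNode): img
After 11 (lastChild): title
After 12 (lastChild): title (no-op, stayed)

Answer: title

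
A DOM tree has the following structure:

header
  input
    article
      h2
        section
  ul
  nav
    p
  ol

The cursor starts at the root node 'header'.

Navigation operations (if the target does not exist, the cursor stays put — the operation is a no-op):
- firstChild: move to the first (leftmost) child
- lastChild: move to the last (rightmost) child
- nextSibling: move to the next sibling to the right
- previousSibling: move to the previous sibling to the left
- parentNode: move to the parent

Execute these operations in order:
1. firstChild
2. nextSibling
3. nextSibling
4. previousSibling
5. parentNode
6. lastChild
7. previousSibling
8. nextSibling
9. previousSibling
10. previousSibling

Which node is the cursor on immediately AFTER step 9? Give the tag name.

Answer: nav

Derivation:
After 1 (firstChild): input
After 2 (nextSibling): ul
After 3 (nextSibling): nav
After 4 (previousSibling): ul
After 5 (parentNode): header
After 6 (lastChild): ol
After 7 (previousSibling): nav
After 8 (nextSibling): ol
After 9 (previousSibling): nav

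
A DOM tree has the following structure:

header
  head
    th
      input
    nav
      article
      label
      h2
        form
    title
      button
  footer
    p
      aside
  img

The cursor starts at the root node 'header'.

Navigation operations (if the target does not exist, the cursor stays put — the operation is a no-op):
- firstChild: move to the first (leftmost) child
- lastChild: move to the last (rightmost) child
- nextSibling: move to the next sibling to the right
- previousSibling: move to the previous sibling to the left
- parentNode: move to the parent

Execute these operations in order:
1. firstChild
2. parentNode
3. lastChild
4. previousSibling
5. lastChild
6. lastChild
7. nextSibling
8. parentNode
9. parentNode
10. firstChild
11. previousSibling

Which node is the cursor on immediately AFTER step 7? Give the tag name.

After 1 (firstChild): head
After 2 (parentNode): header
After 3 (lastChild): img
After 4 (previousSibling): footer
After 5 (lastChild): p
After 6 (lastChild): aside
After 7 (nextSibling): aside (no-op, stayed)

Answer: aside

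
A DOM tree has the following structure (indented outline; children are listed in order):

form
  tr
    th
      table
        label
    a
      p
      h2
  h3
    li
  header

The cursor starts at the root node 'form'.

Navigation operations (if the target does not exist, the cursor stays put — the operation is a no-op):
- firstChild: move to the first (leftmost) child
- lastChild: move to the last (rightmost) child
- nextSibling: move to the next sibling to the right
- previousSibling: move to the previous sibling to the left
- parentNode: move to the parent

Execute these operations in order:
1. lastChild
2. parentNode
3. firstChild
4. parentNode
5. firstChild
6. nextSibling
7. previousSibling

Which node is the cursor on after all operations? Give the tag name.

Answer: tr

Derivation:
After 1 (lastChild): header
After 2 (parentNode): form
After 3 (firstChild): tr
After 4 (parentNode): form
After 5 (firstChild): tr
After 6 (nextSibling): h3
After 7 (previousSibling): tr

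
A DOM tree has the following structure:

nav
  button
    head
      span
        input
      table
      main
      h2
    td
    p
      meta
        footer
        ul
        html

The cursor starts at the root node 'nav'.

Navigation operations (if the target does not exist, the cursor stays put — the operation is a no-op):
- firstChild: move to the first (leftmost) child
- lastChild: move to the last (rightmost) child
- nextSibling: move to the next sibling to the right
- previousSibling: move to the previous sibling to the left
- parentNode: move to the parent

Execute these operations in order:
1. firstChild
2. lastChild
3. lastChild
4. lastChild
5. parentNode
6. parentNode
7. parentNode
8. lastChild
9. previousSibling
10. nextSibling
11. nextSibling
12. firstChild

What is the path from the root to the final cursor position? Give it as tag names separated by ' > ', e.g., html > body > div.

After 1 (firstChild): button
After 2 (lastChild): p
After 3 (lastChild): meta
After 4 (lastChild): html
After 5 (parentNode): meta
After 6 (parentNode): p
After 7 (parentNode): button
After 8 (lastChild): p
After 9 (previousSibling): td
After 10 (nextSibling): p
After 11 (nextSibling): p (no-op, stayed)
After 12 (firstChild): meta

Answer: nav > button > p > meta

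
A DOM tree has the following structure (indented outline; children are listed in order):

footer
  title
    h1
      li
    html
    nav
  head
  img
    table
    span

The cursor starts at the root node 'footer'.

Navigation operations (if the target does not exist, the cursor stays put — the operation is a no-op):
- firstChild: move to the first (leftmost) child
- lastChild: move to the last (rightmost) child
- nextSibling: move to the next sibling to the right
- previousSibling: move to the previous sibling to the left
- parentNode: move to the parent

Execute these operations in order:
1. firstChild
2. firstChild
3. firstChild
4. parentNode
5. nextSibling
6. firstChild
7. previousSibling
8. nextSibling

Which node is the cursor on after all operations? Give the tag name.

Answer: html

Derivation:
After 1 (firstChild): title
After 2 (firstChild): h1
After 3 (firstChild): li
After 4 (parentNode): h1
After 5 (nextSibling): html
After 6 (firstChild): html (no-op, stayed)
After 7 (previousSibling): h1
After 8 (nextSibling): html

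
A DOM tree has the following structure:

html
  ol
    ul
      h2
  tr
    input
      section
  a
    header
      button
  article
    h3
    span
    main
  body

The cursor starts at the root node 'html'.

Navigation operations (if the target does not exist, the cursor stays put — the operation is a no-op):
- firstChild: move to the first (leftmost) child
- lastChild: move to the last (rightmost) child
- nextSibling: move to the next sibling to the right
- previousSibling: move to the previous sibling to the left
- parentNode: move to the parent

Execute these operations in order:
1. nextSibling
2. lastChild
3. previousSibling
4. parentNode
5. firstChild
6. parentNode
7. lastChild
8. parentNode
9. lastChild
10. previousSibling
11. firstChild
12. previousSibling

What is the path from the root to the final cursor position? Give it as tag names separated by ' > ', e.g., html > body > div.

After 1 (nextSibling): html (no-op, stayed)
After 2 (lastChild): body
After 3 (previousSibling): article
After 4 (parentNode): html
After 5 (firstChild): ol
After 6 (parentNode): html
After 7 (lastChild): body
After 8 (parentNode): html
After 9 (lastChild): body
After 10 (previousSibling): article
After 11 (firstChild): h3
After 12 (previousSibling): h3 (no-op, stayed)

Answer: html > article > h3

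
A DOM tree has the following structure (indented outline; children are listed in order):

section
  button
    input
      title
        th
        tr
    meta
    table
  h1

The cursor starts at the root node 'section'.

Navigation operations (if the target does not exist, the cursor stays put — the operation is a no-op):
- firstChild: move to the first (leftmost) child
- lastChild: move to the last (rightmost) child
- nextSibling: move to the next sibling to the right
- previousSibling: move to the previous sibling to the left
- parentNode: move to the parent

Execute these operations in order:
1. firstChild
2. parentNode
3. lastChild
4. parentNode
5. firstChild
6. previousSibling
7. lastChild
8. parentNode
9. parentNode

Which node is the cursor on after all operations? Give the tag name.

After 1 (firstChild): button
After 2 (parentNode): section
After 3 (lastChild): h1
After 4 (parentNode): section
After 5 (firstChild): button
After 6 (previousSibling): button (no-op, stayed)
After 7 (lastChild): table
After 8 (parentNode): button
After 9 (parentNode): section

Answer: section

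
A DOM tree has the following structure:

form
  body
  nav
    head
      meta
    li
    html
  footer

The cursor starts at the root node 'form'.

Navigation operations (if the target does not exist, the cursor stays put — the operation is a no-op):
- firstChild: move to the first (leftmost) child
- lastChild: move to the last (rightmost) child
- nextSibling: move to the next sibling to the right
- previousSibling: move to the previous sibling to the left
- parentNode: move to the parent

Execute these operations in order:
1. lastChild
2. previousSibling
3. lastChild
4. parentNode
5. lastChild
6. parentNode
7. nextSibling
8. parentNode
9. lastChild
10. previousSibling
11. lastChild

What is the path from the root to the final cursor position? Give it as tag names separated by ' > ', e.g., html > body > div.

After 1 (lastChild): footer
After 2 (previousSibling): nav
After 3 (lastChild): html
After 4 (parentNode): nav
After 5 (lastChild): html
After 6 (parentNode): nav
After 7 (nextSibling): footer
After 8 (parentNode): form
After 9 (lastChild): footer
After 10 (previousSibling): nav
After 11 (lastChild): html

Answer: form > nav > html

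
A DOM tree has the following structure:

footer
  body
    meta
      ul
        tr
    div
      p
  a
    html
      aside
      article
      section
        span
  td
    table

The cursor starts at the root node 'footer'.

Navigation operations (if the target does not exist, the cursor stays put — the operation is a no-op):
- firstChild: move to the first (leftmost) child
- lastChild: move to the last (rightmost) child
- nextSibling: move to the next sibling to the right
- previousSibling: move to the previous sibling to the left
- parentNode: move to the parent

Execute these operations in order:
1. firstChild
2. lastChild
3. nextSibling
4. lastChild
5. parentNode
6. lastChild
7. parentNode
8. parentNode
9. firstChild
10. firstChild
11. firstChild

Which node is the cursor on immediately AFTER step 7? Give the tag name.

Answer: div

Derivation:
After 1 (firstChild): body
After 2 (lastChild): div
After 3 (nextSibling): div (no-op, stayed)
After 4 (lastChild): p
After 5 (parentNode): div
After 6 (lastChild): p
After 7 (parentNode): div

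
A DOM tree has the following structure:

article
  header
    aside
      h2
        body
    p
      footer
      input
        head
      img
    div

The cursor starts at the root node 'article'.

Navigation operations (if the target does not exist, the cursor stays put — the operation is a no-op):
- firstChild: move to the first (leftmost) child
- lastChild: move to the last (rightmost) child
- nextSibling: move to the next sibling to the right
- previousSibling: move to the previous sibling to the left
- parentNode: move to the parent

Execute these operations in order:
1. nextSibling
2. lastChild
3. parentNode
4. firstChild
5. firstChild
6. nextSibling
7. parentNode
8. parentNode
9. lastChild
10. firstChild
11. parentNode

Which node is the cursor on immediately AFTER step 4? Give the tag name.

Answer: header

Derivation:
After 1 (nextSibling): article (no-op, stayed)
After 2 (lastChild): header
After 3 (parentNode): article
After 4 (firstChild): header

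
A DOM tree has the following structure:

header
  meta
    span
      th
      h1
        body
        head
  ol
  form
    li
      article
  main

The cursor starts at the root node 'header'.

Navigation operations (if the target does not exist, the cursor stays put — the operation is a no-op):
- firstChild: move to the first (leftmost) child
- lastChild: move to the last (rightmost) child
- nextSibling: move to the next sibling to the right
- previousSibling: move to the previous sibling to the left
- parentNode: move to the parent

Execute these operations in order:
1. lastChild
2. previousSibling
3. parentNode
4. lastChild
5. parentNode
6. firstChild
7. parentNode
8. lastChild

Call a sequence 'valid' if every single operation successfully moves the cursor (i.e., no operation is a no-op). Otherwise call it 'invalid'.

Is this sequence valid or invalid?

After 1 (lastChild): main
After 2 (previousSibling): form
After 3 (parentNode): header
After 4 (lastChild): main
After 5 (parentNode): header
After 6 (firstChild): meta
After 7 (parentNode): header
After 8 (lastChild): main

Answer: valid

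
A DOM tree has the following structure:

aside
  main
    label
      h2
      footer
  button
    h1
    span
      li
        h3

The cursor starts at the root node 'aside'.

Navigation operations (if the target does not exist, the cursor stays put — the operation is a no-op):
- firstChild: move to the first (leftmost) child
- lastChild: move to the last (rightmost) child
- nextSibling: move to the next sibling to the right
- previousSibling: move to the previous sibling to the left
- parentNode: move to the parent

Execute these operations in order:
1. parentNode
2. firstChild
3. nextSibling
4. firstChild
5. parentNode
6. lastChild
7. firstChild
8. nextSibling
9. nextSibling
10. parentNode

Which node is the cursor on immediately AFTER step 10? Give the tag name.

After 1 (parentNode): aside (no-op, stayed)
After 2 (firstChild): main
After 3 (nextSibling): button
After 4 (firstChild): h1
After 5 (parentNode): button
After 6 (lastChild): span
After 7 (firstChild): li
After 8 (nextSibling): li (no-op, stayed)
After 9 (nextSibling): li (no-op, stayed)
After 10 (parentNode): span

Answer: span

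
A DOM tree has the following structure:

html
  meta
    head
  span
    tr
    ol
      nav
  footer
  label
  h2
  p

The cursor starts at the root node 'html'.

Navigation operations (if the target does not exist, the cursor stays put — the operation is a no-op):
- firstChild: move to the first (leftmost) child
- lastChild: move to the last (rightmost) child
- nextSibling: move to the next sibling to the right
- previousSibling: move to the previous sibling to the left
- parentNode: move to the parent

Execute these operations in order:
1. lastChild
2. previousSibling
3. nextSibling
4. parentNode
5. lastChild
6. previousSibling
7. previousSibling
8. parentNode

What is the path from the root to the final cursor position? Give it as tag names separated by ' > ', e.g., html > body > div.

Answer: html

Derivation:
After 1 (lastChild): p
After 2 (previousSibling): h2
After 3 (nextSibling): p
After 4 (parentNode): html
After 5 (lastChild): p
After 6 (previousSibling): h2
After 7 (previousSibling): label
After 8 (parentNode): html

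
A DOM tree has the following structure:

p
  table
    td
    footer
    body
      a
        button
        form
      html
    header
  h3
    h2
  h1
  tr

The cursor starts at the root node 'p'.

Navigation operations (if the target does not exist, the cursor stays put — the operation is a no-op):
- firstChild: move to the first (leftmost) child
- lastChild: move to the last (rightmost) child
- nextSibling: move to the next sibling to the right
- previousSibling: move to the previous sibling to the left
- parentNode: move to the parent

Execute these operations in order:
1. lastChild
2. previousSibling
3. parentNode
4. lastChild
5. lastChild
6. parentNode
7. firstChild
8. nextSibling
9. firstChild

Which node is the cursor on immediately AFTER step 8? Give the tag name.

Answer: h3

Derivation:
After 1 (lastChild): tr
After 2 (previousSibling): h1
After 3 (parentNode): p
After 4 (lastChild): tr
After 5 (lastChild): tr (no-op, stayed)
After 6 (parentNode): p
After 7 (firstChild): table
After 8 (nextSibling): h3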